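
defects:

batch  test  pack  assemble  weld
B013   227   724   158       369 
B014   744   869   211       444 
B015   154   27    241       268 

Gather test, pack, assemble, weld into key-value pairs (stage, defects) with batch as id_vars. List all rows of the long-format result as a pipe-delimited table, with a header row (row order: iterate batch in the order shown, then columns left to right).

Each (batch, column) pair becomes one row: 3 × 4 = 12 rows.
For example, (B013, test) → defects=227.

| batch | stage | defects |
| B013 | test | 227 |
| B013 | pack | 724 |
| B013 | assemble | 158 |
| B013 | weld | 369 |
| B014 | test | 744 |
| B014 | pack | 869 |
| B014 | assemble | 211 |
| B014 | weld | 444 |
| B015 | test | 154 |
| B015 | pack | 27 |
| B015 | assemble | 241 |
| B015 | weld | 268 |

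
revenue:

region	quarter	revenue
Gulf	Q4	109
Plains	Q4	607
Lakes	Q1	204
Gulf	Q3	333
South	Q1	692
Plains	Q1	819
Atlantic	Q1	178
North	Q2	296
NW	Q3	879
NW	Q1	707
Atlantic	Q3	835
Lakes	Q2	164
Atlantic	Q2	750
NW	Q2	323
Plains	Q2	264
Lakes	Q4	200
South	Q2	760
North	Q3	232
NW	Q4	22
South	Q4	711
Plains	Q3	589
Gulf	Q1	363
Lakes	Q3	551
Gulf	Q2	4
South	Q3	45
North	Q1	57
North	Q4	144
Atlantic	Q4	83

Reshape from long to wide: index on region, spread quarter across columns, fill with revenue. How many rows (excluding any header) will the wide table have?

7

7 distinct region values → 7 rows.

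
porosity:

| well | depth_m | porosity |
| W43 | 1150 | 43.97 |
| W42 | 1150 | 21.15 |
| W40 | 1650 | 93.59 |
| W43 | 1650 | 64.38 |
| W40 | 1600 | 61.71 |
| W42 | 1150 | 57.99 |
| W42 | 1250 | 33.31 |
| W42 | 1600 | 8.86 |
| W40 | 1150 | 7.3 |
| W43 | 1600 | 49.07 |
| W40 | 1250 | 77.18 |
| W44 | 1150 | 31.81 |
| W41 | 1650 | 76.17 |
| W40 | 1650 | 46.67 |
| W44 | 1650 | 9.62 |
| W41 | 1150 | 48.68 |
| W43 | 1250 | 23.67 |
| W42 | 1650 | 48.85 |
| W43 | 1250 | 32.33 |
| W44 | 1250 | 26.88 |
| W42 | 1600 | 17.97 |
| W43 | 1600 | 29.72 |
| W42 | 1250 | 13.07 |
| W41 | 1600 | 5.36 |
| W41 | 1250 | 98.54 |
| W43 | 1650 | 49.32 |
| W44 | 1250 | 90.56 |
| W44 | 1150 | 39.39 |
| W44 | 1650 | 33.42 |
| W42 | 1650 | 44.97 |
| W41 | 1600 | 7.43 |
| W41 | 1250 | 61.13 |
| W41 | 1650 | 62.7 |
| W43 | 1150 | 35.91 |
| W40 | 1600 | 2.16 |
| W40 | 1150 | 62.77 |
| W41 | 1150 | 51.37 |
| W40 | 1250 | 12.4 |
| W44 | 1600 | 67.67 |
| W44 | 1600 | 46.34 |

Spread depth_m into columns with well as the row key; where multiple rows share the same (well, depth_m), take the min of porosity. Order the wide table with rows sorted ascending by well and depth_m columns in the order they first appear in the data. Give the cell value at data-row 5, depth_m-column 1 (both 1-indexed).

With rows sorted ascending by well, row 5 is well=W44. depth_m columns in first-appearance order: 1150, 1650, 1600, 1250; column 1 is 1150.
Long rows with well=W44, depth_m=1150: min(31.81, 39.39) = 31.81.

31.81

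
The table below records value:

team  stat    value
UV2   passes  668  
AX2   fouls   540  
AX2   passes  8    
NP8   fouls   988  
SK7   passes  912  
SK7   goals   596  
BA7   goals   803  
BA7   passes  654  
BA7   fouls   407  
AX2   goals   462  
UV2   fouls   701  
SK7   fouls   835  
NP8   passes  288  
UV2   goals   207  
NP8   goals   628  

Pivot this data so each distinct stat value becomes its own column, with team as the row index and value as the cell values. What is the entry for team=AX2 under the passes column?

Wide layout: rows indexed by team, columns are the 3 distinct stat values (passes, fouls, goals).
Cell (team=AX2, stat=passes) draws from the long row where team=AX2 and stat=passes, which has value=8.

8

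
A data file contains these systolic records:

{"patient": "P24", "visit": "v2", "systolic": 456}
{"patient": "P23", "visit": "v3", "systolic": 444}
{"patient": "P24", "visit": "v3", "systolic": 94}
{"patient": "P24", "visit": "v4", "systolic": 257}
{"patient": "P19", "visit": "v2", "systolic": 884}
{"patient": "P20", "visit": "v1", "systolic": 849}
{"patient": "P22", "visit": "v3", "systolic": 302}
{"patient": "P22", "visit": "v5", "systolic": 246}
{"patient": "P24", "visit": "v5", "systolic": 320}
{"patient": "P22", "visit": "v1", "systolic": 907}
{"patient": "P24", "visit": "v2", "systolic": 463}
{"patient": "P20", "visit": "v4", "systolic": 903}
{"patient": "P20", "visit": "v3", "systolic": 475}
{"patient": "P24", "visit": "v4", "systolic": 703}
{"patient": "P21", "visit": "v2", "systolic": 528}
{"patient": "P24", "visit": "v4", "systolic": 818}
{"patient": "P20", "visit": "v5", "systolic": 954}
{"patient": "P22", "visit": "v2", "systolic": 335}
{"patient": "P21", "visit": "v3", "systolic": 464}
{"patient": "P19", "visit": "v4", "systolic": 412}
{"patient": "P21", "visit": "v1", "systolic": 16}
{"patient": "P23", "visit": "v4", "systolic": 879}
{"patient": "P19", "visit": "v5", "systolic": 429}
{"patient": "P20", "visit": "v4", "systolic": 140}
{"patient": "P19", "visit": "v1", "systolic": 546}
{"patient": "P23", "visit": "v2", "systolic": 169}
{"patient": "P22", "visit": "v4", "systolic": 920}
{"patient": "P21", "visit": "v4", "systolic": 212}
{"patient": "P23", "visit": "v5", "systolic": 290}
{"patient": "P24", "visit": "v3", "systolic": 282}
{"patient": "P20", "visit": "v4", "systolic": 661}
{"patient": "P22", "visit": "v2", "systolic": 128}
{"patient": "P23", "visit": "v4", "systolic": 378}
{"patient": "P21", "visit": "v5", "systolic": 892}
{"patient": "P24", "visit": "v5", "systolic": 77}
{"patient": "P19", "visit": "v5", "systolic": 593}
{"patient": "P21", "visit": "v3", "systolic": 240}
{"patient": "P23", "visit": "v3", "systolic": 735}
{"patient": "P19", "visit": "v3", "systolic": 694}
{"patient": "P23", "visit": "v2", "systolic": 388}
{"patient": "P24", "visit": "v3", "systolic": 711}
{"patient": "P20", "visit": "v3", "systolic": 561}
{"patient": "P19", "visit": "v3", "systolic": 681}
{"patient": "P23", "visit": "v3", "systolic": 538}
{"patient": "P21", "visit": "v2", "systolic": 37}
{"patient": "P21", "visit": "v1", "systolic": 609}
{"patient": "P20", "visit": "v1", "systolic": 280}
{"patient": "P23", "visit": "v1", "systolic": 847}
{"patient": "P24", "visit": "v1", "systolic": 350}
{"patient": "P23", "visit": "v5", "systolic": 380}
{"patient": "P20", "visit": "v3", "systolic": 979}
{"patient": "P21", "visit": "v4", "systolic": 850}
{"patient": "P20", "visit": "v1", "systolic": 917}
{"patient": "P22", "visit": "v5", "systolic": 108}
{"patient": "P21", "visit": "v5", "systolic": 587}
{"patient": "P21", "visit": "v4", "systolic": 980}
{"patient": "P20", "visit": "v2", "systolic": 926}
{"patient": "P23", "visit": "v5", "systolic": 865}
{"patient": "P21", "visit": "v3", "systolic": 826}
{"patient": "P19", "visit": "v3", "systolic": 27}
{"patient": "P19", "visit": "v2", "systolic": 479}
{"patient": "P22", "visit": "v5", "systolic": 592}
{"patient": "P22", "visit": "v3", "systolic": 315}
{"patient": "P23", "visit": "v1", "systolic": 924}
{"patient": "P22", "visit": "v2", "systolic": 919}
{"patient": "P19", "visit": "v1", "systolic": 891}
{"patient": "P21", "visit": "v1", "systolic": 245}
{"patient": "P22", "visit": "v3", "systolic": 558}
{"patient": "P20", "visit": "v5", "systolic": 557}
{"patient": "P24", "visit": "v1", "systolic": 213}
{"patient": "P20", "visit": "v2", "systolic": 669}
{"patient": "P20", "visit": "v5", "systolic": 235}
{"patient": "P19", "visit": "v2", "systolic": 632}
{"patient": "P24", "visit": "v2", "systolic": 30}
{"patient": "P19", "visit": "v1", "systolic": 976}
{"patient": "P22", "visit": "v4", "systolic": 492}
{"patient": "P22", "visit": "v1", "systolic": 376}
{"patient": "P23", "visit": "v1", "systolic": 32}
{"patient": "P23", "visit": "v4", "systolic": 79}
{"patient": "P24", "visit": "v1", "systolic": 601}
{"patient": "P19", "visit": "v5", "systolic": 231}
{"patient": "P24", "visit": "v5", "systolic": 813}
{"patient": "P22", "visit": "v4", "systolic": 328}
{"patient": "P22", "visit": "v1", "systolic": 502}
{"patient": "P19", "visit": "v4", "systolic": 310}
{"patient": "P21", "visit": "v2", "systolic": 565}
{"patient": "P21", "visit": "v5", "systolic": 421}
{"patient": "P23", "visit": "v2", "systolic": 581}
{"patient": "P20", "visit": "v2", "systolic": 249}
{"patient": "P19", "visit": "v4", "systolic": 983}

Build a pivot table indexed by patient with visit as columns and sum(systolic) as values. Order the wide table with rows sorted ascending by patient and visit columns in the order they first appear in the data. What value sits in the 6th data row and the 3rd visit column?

1778

With rows sorted ascending by patient, row 6 is patient=P24. visit columns in first-appearance order: v2, v3, v4, v1, v5; column 3 is v4.
Long rows with patient=P24, visit=v4: 257 + 703 + 818 = 1778.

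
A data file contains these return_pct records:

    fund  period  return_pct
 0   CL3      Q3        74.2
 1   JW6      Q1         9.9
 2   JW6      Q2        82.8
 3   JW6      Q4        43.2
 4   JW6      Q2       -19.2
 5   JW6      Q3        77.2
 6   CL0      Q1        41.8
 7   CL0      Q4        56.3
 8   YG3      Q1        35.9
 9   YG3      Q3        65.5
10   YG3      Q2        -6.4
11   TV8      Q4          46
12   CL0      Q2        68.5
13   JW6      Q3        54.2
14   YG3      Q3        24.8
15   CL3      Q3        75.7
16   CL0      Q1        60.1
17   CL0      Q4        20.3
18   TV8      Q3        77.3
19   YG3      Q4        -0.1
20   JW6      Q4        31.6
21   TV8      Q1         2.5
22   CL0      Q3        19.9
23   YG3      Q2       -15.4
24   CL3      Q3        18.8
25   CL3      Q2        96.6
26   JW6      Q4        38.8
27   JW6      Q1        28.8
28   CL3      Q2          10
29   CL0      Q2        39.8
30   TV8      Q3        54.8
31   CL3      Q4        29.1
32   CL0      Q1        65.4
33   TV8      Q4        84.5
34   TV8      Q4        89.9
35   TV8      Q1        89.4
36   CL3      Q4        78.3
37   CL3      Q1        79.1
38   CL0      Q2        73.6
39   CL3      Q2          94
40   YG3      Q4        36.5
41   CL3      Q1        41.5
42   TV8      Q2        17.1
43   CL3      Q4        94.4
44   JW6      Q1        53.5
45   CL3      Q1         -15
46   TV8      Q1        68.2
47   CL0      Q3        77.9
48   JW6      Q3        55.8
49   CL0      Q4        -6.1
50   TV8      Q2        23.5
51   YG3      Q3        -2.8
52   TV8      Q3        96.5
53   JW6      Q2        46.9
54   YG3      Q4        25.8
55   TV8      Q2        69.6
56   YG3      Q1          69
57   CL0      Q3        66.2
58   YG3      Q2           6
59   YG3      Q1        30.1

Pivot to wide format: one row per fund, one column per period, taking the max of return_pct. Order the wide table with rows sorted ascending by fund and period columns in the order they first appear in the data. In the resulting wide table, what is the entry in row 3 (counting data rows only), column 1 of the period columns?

With rows sorted ascending by fund, row 3 is fund=JW6. period columns in first-appearance order: Q3, Q1, Q2, Q4; column 1 is Q3.
Long rows with fund=JW6, period=Q3: max(77.2, 54.2, 55.8) = 77.2.

77.2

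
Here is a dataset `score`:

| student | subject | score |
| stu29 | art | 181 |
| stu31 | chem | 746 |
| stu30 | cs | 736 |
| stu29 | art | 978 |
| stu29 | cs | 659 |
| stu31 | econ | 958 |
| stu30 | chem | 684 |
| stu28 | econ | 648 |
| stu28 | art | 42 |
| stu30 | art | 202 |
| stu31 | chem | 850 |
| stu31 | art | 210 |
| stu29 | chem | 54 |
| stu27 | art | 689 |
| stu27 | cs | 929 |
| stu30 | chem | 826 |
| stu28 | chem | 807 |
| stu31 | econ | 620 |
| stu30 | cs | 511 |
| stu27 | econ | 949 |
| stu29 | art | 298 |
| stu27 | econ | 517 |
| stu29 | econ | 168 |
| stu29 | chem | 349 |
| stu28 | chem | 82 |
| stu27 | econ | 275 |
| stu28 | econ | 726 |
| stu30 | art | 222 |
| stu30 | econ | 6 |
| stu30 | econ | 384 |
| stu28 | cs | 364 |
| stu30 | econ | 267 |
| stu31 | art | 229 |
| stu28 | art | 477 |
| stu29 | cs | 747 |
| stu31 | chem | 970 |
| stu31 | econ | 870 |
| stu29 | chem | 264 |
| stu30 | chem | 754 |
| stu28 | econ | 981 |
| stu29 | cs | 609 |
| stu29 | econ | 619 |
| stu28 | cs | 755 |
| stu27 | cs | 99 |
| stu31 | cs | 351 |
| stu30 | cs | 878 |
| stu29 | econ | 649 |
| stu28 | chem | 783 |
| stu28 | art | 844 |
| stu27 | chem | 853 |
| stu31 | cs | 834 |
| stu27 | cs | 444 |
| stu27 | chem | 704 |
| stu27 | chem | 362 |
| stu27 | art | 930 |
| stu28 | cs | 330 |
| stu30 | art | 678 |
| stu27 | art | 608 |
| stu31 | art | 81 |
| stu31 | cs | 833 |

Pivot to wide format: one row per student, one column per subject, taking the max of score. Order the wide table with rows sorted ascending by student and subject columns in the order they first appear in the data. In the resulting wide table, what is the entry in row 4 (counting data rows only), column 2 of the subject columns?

With rows sorted ascending by student, row 4 is student=stu30. subject columns in first-appearance order: art, chem, cs, econ; column 2 is chem.
Long rows with student=stu30, subject=chem: max(684, 826, 754) = 826.

826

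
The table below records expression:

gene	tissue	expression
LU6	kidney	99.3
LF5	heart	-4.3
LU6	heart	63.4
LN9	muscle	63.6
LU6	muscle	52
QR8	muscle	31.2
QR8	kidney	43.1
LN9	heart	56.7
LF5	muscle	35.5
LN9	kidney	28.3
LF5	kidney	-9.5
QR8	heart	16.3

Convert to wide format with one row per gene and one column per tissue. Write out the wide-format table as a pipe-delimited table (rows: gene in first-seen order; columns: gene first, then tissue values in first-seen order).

Columns: gene plus the 3 distinct tissue values (kidney, heart, muscle).
For example, row LU6 column kidney takes expression=99.3 from the long row (LU6, kidney).

| gene | kidney | heart | muscle |
| LU6 | 99.3 | 63.4 | 52 |
| LF5 | -9.5 | -4.3 | 35.5 |
| LN9 | 28.3 | 56.7 | 63.6 |
| QR8 | 43.1 | 16.3 | 31.2 |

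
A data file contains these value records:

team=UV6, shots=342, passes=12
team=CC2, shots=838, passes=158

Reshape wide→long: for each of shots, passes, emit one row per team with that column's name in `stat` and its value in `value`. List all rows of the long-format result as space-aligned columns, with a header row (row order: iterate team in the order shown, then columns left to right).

team  stat    value
UV6   shots   342  
UV6   passes  12   
CC2   shots   838  
CC2   passes  158  

Each (team, column) pair becomes one row: 2 × 2 = 4 rows.
For example, (UV6, shots) → value=342.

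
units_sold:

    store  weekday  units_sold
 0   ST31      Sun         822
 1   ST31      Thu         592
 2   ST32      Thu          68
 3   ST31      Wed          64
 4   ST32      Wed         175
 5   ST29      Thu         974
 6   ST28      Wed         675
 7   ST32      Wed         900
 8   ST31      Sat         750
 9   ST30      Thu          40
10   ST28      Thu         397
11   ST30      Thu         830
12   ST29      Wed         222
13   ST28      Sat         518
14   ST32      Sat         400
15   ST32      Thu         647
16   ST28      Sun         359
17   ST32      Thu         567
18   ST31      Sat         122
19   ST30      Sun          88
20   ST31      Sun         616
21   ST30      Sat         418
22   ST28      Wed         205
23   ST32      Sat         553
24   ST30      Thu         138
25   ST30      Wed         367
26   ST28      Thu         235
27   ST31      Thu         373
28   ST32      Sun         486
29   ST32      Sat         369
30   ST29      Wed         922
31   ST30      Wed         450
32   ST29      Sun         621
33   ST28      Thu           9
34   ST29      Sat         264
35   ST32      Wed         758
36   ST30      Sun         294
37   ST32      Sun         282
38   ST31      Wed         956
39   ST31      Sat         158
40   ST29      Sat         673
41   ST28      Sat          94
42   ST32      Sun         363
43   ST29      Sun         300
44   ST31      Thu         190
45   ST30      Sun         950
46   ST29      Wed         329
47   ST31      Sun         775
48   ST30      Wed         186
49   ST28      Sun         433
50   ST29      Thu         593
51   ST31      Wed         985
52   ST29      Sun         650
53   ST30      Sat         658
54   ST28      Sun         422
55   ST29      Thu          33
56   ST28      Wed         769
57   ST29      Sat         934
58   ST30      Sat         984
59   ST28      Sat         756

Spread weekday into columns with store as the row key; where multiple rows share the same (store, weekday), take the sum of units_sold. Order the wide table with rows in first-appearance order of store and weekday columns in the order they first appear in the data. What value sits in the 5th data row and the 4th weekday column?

With rows in first-appearance order of store, row 5 is store=ST30. weekday columns in first-appearance order: Sun, Thu, Wed, Sat; column 4 is Sat.
Long rows with store=ST30, weekday=Sat: 418 + 658 + 984 = 2060.

2060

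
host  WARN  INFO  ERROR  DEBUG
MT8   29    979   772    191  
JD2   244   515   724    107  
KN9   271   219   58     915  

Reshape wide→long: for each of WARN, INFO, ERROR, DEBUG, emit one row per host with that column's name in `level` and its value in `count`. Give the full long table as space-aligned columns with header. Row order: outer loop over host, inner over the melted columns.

host  level  count
MT8   WARN   29   
MT8   INFO   979  
MT8   ERROR  772  
MT8   DEBUG  191  
JD2   WARN   244  
JD2   INFO   515  
JD2   ERROR  724  
JD2   DEBUG  107  
KN9   WARN   271  
KN9   INFO   219  
KN9   ERROR  58   
KN9   DEBUG  915  

Each (host, column) pair becomes one row: 3 × 4 = 12 rows.
For example, (MT8, WARN) → count=29.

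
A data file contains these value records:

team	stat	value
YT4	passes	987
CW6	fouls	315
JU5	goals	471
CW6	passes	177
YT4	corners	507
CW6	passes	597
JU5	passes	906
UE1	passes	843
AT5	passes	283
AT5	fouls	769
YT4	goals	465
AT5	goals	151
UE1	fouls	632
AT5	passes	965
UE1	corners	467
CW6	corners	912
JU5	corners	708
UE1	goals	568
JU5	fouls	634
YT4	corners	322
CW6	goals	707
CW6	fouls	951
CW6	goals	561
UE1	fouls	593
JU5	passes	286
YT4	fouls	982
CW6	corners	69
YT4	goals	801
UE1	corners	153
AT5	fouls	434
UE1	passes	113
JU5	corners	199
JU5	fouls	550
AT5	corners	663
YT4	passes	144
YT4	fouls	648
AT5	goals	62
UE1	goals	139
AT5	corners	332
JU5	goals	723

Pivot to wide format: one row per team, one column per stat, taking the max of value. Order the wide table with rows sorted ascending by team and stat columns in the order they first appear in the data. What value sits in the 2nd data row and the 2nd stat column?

951

With rows sorted ascending by team, row 2 is team=CW6. stat columns in first-appearance order: passes, fouls, goals, corners; column 2 is fouls.
Long rows with team=CW6, stat=fouls: max(315, 951) = 951.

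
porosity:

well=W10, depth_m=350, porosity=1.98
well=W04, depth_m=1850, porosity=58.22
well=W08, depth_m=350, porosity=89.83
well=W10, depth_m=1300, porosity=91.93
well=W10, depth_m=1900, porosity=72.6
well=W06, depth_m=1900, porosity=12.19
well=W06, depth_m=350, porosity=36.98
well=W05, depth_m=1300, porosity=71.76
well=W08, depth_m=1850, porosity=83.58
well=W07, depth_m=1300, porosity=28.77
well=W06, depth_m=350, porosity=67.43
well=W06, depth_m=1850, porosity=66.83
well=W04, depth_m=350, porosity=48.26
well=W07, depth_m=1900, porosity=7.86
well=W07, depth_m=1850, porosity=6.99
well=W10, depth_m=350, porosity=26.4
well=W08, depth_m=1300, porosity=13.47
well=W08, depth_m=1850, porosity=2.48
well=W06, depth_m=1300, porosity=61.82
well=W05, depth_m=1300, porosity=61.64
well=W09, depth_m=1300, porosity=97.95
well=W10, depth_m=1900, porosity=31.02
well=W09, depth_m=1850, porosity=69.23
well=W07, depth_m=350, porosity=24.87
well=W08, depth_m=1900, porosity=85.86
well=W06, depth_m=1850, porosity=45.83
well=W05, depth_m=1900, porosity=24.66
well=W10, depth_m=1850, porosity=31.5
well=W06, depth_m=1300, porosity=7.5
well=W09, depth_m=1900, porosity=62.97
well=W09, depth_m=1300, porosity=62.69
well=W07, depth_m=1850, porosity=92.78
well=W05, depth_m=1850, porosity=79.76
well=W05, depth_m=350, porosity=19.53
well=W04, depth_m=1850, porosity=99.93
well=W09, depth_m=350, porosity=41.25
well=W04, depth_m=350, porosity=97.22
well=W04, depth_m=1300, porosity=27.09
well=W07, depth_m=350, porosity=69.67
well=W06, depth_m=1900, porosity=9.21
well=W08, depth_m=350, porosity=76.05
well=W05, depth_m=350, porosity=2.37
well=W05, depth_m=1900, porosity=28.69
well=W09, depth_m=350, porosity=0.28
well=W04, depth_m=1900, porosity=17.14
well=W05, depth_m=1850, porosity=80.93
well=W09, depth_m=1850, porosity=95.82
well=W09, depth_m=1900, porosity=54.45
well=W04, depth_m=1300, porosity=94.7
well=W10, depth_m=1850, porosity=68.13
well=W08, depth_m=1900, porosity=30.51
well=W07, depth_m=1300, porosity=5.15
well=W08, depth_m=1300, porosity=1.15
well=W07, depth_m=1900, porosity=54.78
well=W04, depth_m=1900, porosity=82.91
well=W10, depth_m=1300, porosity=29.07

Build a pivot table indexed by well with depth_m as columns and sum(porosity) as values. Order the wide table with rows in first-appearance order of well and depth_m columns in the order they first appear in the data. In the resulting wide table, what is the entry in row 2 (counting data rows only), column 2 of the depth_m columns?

158.15

With rows in first-appearance order of well, row 2 is well=W04. depth_m columns in first-appearance order: 350, 1850, 1300, 1900; column 2 is 1850.
Long rows with well=W04, depth_m=1850: 58.22 + 99.93 = 158.15.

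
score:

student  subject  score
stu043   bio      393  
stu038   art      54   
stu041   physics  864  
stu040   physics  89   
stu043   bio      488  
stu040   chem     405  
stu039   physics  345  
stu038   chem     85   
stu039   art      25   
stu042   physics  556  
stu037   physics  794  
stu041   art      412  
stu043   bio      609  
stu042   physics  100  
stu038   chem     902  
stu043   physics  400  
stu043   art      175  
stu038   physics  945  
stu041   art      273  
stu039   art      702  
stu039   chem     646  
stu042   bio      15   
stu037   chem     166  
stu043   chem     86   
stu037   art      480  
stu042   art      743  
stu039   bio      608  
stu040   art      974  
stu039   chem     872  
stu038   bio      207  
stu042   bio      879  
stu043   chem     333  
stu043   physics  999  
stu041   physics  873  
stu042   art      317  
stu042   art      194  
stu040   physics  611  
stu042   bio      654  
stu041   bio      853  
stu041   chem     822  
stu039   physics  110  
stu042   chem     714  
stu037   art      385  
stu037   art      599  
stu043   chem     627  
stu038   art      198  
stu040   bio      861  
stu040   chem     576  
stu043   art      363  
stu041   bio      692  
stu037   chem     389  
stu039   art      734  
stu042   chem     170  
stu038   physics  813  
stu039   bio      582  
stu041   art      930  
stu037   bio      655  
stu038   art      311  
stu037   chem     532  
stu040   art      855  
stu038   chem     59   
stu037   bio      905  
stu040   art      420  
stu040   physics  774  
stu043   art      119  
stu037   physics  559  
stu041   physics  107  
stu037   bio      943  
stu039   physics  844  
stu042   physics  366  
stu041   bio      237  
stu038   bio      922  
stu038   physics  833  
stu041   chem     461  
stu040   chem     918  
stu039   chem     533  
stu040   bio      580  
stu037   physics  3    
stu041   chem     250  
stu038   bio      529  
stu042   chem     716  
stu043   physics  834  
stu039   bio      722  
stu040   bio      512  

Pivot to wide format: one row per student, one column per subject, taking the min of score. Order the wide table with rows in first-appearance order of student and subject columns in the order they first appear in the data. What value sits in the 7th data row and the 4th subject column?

166

With rows in first-appearance order of student, row 7 is student=stu037. subject columns in first-appearance order: bio, art, physics, chem; column 4 is chem.
Long rows with student=stu037, subject=chem: min(166, 389, 532) = 166.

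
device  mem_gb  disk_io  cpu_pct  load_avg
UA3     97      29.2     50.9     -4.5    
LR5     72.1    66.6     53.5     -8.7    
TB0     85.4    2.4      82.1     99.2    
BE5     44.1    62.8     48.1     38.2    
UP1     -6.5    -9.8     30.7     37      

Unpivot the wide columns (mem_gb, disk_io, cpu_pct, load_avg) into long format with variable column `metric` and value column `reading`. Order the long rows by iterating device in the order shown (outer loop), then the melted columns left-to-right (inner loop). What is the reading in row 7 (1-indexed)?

20 rows total (5 × 4). Row 7: index ⌊(7-1)/4⌋ = 1 into device → LR5; (7-1) mod 4 = 2 into the melted columns → cpu_pct.
So row 7 is (LR5, cpu_pct, 53.5); reading = 53.5.

53.5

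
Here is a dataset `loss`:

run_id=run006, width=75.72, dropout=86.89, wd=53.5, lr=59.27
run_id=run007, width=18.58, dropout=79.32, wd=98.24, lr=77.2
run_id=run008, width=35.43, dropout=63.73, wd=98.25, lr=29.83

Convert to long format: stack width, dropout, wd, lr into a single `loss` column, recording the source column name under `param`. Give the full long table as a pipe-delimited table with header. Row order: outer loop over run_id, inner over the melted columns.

| run_id | param | loss |
| run006 | width | 75.72 |
| run006 | dropout | 86.89 |
| run006 | wd | 53.5 |
| run006 | lr | 59.27 |
| run007 | width | 18.58 |
| run007 | dropout | 79.32 |
| run007 | wd | 98.24 |
| run007 | lr | 77.2 |
| run008 | width | 35.43 |
| run008 | dropout | 63.73 |
| run008 | wd | 98.25 |
| run008 | lr | 29.83 |

Each (run_id, column) pair becomes one row: 3 × 4 = 12 rows.
For example, (run006, width) → loss=75.72.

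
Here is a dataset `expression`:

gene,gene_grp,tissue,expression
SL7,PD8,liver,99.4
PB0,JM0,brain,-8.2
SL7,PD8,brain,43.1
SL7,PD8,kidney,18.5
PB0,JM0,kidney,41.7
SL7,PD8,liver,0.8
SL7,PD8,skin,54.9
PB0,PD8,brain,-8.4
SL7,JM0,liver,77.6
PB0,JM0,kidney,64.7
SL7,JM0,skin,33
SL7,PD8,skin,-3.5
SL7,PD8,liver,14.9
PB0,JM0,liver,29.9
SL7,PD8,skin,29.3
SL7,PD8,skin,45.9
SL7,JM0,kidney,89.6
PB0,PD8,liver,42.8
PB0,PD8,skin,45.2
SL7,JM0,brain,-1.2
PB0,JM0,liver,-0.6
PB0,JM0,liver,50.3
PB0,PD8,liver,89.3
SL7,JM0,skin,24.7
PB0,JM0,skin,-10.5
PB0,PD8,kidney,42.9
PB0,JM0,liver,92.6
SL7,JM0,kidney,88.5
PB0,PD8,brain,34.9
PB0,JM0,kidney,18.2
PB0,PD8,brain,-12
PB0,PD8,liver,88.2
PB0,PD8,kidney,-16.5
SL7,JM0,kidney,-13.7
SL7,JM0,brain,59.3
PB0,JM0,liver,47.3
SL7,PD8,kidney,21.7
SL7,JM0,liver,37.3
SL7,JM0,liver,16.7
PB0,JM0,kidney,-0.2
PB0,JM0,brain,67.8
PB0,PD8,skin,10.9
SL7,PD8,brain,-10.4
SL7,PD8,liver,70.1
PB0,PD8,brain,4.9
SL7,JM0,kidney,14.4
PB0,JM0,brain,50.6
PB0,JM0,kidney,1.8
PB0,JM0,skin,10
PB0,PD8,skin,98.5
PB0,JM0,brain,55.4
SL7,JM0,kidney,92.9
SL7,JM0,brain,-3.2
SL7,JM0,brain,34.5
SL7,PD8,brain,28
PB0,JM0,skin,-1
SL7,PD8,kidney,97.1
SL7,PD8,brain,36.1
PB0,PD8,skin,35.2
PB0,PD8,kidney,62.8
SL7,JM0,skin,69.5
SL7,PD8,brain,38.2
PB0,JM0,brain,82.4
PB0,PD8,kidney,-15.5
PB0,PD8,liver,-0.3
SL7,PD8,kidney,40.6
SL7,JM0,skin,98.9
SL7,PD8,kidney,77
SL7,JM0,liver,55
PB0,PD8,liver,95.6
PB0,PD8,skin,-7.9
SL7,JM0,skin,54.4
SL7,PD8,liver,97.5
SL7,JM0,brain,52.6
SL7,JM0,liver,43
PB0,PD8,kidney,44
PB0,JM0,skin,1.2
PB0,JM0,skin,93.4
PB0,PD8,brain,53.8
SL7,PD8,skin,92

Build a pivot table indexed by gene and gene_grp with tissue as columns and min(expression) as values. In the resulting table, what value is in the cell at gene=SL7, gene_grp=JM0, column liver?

Rows with gene=SL7, gene_grp=JM0 and tissue=liver: expression values are 77.6, 37.3, 16.7, 55, 43.
min(77.6, 37.3, 16.7, 55, 43) = 16.7.

16.7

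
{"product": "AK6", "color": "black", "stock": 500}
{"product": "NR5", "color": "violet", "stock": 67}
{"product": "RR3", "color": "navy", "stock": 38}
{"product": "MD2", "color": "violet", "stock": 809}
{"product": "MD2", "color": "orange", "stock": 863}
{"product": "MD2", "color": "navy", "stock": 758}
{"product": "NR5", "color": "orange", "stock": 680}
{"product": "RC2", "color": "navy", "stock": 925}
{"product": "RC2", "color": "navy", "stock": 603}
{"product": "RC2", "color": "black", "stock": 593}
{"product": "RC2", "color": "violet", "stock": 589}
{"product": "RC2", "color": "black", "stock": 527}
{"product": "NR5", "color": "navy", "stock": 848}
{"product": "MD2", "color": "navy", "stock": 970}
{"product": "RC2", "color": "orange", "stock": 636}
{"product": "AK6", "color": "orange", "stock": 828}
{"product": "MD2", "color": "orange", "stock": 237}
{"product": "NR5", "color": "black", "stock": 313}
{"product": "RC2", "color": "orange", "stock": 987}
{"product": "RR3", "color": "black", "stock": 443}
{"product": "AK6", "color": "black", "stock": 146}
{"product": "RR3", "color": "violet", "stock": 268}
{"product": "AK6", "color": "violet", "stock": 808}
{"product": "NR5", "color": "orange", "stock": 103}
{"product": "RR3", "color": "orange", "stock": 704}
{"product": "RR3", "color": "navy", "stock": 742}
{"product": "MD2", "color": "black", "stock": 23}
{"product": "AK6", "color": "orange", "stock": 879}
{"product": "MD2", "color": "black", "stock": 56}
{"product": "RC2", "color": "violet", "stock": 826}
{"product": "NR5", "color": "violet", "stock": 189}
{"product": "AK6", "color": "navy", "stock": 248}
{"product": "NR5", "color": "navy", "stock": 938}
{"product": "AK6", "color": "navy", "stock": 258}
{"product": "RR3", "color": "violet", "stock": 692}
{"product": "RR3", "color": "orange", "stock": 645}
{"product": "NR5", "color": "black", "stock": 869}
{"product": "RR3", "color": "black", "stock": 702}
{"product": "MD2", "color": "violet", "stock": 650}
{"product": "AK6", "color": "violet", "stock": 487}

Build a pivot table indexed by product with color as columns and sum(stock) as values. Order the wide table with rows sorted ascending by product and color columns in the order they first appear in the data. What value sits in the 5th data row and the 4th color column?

With rows sorted ascending by product, row 5 is product=RR3. color columns in first-appearance order: black, violet, navy, orange; column 4 is orange.
Long rows with product=RR3, color=orange: 704 + 645 = 1349.

1349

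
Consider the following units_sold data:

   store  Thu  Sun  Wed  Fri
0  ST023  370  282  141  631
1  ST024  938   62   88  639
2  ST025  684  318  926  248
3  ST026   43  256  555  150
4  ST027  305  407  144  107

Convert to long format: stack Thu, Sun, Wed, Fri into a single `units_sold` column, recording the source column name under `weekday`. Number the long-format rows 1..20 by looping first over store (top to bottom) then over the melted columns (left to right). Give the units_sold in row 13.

43

20 rows total (5 × 4). Row 13: index ⌊(13-1)/4⌋ = 3 into store → ST026; (13-1) mod 4 = 0 into the melted columns → Thu.
So row 13 is (ST026, Thu, 43); units_sold = 43.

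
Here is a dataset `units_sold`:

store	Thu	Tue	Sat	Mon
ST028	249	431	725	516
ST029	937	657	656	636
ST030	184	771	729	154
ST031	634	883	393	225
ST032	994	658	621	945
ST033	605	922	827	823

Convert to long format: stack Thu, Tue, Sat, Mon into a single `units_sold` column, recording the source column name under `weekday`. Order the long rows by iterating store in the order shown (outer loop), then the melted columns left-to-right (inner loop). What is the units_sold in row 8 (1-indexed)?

636

24 rows total (6 × 4). Row 8: index ⌊(8-1)/4⌋ = 1 into store → ST029; (8-1) mod 4 = 3 into the melted columns → Mon.
So row 8 is (ST029, Mon, 636); units_sold = 636.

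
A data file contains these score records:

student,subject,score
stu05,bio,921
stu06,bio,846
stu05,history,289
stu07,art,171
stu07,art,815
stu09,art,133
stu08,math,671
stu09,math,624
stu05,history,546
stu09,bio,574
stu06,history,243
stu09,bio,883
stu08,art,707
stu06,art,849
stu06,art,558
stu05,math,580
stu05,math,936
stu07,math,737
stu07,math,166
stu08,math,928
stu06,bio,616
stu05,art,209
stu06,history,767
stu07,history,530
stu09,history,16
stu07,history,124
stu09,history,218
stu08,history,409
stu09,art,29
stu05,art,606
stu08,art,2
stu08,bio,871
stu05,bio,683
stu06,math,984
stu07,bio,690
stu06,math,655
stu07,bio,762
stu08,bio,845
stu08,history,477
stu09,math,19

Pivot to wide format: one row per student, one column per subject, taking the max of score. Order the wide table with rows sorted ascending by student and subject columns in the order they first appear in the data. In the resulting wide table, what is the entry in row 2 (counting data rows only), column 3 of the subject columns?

With rows sorted ascending by student, row 2 is student=stu06. subject columns in first-appearance order: bio, history, art, math; column 3 is art.
Long rows with student=stu06, subject=art: max(849, 558) = 849.

849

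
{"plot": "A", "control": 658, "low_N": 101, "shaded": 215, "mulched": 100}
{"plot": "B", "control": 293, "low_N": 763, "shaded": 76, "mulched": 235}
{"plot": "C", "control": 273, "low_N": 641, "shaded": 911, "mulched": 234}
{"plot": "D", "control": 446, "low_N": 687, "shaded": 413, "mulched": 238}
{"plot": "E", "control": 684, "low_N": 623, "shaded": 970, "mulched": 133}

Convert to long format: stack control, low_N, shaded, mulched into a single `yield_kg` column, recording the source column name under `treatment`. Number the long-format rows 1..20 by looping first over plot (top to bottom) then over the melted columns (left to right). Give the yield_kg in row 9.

273

20 rows total (5 × 4). Row 9: index ⌊(9-1)/4⌋ = 2 into plot → C; (9-1) mod 4 = 0 into the melted columns → control.
So row 9 is (C, control, 273); yield_kg = 273.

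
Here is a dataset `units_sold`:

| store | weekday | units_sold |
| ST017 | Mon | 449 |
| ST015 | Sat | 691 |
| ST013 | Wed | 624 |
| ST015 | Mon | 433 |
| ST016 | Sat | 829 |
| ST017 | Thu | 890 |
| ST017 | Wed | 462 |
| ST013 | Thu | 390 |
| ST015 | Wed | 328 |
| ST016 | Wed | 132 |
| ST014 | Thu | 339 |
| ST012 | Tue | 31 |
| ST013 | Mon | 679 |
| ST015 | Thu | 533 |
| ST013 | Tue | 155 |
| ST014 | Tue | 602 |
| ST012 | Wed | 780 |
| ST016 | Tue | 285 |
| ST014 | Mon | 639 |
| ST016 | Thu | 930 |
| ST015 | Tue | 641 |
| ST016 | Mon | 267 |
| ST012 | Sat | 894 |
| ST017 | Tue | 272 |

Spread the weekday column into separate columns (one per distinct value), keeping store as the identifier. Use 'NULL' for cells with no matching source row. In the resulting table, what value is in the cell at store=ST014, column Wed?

NULL

No long-format row has store=ST014 and weekday=Wed, so the cell is NULL.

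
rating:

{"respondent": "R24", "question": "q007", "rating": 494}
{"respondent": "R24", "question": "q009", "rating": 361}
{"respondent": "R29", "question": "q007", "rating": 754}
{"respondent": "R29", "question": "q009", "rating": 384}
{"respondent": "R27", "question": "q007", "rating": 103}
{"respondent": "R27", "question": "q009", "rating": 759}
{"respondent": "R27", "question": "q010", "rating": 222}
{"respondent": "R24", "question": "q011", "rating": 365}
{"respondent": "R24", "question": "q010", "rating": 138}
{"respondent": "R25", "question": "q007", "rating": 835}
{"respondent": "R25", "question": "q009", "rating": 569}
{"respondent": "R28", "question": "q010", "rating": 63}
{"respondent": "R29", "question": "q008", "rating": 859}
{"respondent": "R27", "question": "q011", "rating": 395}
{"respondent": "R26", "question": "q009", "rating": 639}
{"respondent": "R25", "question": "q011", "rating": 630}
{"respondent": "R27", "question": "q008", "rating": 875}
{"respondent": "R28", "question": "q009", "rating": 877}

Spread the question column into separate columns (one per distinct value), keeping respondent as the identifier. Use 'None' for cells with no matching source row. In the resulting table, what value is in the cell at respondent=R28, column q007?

None

No long-format row has respondent=R28 and question=q007, so the cell is None.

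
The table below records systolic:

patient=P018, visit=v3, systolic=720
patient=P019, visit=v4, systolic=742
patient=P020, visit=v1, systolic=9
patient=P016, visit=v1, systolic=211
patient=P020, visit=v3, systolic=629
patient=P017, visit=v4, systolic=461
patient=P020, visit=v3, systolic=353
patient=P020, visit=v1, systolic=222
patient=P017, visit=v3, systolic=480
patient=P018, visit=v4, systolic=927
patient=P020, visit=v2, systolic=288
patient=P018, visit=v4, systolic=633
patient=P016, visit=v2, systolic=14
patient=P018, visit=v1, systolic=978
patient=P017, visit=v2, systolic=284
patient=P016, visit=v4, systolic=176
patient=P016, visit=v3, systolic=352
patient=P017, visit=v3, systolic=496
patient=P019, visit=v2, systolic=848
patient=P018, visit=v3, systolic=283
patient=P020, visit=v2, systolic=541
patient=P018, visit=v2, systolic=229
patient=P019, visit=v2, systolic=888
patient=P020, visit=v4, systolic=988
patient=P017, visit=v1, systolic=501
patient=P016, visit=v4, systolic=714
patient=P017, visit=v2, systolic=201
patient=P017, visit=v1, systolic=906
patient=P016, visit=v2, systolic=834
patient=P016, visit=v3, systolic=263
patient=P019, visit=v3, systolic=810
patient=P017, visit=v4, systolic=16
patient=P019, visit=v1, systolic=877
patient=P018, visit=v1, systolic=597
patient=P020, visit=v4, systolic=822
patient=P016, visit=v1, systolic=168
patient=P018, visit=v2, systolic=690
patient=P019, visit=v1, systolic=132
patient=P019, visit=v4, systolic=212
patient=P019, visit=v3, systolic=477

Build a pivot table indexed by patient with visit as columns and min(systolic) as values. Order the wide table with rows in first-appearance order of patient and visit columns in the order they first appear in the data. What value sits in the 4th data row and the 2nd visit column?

With rows in first-appearance order of patient, row 4 is patient=P016. visit columns in first-appearance order: v3, v4, v1, v2; column 2 is v4.
Long rows with patient=P016, visit=v4: min(176, 714) = 176.

176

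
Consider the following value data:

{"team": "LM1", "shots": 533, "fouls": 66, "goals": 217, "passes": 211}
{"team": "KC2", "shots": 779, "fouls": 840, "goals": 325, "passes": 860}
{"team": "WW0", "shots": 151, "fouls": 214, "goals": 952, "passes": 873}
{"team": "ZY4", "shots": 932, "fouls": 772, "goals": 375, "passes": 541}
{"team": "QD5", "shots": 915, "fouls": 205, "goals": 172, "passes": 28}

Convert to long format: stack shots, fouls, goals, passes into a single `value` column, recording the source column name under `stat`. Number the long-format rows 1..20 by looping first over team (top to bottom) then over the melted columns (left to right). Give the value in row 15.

20 rows total (5 × 4). Row 15: index ⌊(15-1)/4⌋ = 3 into team → ZY4; (15-1) mod 4 = 2 into the melted columns → goals.
So row 15 is (ZY4, goals, 375); value = 375.

375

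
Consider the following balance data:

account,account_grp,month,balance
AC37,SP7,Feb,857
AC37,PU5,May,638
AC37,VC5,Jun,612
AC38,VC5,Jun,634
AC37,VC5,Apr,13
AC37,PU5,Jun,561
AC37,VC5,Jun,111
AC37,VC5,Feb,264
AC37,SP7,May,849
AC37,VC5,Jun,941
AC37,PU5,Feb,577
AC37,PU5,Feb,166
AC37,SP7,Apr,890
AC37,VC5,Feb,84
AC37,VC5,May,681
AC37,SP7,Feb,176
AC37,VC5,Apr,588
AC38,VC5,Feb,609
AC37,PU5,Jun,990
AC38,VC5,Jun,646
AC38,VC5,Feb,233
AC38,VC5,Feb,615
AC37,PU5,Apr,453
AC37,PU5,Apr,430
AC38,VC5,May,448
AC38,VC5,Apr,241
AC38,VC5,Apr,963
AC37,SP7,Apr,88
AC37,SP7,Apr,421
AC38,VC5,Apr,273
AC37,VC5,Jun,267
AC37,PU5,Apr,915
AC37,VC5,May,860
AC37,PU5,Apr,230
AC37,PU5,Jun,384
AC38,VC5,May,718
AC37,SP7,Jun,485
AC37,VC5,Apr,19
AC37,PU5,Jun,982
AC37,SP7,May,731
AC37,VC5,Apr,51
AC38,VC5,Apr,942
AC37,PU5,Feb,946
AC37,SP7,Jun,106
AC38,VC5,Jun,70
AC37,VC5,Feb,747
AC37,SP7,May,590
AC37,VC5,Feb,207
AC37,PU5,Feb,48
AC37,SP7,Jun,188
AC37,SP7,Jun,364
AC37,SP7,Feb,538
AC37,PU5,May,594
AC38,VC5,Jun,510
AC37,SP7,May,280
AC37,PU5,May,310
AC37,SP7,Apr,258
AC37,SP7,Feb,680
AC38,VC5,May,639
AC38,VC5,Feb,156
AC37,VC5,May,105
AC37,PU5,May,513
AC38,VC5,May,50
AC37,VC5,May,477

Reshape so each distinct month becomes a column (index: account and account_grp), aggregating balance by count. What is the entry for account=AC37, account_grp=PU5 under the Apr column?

4

Rows with account=AC37, account_grp=PU5 and month=Apr: balance values are 453, 430, 915, 230.
4 rows match — count = 4.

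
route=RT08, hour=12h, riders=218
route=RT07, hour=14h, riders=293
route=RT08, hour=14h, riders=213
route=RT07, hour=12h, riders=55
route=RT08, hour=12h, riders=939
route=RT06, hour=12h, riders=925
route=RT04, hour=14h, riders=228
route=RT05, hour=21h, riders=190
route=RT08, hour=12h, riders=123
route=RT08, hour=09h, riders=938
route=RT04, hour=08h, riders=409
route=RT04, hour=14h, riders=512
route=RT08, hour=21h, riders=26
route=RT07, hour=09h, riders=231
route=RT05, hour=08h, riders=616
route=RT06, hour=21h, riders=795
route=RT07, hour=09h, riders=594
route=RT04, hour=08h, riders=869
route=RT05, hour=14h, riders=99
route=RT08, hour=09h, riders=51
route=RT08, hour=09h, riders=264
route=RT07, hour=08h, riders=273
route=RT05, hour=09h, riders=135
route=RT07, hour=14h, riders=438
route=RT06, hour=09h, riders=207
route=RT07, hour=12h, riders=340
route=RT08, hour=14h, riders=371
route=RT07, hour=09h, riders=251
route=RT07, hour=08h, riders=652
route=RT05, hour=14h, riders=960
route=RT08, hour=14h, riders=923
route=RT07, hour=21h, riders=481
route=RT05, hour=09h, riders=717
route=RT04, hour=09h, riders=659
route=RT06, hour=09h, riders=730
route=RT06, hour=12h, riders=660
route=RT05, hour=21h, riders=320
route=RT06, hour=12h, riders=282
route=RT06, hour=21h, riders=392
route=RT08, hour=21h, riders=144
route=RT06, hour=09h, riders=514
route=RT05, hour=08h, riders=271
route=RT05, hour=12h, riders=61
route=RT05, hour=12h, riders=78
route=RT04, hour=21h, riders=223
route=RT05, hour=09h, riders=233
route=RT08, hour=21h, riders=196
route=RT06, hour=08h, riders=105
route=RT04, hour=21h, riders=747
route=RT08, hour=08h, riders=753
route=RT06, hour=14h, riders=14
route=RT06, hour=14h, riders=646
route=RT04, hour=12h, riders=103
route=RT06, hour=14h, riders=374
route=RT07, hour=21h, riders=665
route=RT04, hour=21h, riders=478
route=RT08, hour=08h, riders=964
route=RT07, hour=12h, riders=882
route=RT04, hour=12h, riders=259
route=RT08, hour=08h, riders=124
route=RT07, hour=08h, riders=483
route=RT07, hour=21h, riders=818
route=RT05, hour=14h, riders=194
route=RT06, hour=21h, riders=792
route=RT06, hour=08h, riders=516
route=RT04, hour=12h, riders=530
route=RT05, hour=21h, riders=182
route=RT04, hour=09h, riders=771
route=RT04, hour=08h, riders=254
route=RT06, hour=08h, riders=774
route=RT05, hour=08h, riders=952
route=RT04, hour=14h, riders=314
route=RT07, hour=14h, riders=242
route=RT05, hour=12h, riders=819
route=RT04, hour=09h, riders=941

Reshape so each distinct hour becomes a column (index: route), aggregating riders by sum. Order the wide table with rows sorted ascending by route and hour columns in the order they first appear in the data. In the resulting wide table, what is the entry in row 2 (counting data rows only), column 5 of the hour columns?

1839

With rows sorted ascending by route, row 2 is route=RT05. hour columns in first-appearance order: 12h, 14h, 21h, 09h, 08h; column 5 is 08h.
Long rows with route=RT05, hour=08h: 616 + 271 + 952 = 1839.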